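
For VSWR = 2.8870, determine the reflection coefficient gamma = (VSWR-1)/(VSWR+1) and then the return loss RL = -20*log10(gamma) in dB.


gamma = (2.8870 - 1) / (2.8870 + 1) = 0.4854644
RL = -20 * log10(0.4854644) = 6.277 dB

6.277 dB


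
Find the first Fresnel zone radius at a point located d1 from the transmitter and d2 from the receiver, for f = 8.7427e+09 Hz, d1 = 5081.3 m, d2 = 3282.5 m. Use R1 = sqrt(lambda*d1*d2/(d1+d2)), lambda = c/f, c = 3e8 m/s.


lambda = c / f = 3.0000e+08 / 8.7427e+09 = 0.03431434 m
R1 = sqrt(0.03431434 * 5081.3 * 3282.5 / (5081.3 + 3282.5)) = 8.272 m

8.272 m


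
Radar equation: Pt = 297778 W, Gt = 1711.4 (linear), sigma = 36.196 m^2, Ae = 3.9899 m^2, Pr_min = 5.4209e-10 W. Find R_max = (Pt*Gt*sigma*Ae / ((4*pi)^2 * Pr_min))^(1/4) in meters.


R^4 = 297778*1711.4*36.196*3.9899 / ((4*pi)^2 * 5.4209e-10) = 8.597568e+17
R_max = 8.597568e+17^0.25 = 30450 m

30450 m


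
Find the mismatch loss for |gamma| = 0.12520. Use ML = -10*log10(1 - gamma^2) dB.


ML = -10 * log10(1 - 0.12520^2) = -10 * log10(0.98432496) = 0.06862 dB

0.06862 dB


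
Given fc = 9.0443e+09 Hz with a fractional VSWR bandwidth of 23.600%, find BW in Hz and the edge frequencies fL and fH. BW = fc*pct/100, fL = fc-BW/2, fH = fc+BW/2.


BW = 9.0443e+09 * 23.600/100 = 2.134455e+09 Hz
fL = 9.0443e+09 - 2.134455e+09/2 = 7.977e+09 Hz
fH = 9.0443e+09 + 2.134455e+09/2 = 1.011e+10 Hz

BW=2.134e+09 Hz, fL=7.977e+09 Hz, fH=1.011e+10 Hz


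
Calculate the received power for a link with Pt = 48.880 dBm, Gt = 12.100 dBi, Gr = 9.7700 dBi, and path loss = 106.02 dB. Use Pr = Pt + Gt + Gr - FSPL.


Pr = 48.880 + 12.100 + 9.7700 - 106.02 = -35.27 dBm

-35.27 dBm


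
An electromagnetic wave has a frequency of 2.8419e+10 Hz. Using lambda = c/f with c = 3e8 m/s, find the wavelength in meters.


lambda = c / f = 3.0000e+08 / 2.8419e+10 = 0.01056 m

0.01056 m


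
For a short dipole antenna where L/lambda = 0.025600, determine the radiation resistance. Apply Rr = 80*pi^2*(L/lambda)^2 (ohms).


Rr = 80 * pi^2 * (0.025600)^2 = 80 * 9.869604 * 6.553600e-04 = 0.5175 ohm

0.5175 ohm


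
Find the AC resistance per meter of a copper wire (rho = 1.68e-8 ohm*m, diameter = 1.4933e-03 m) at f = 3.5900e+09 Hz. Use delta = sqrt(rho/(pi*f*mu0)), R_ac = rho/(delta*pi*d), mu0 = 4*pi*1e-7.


delta = sqrt(1.68e-8 / (pi * 3.5900e+09 * 4*pi*1e-7)) = 1.088748e-06 m
R_ac = 1.68e-8 / (1.088748e-06 * pi * 1.4933e-03) = 3.289 ohm/m

3.289 ohm/m


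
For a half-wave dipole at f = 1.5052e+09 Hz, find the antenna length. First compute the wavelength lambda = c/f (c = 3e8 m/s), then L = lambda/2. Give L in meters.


lambda = c / f = 3.0000e+08 / 1.5052e+09 = 0.1993091 m
L = lambda / 2 = 0.1993091 / 2 = 0.09965 m

0.09965 m


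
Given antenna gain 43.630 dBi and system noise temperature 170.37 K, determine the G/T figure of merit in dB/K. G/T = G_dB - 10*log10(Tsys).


G/T = 43.630 - 10*log10(170.37) = 43.630 - 22.31393 = 21.32 dB/K

21.32 dB/K


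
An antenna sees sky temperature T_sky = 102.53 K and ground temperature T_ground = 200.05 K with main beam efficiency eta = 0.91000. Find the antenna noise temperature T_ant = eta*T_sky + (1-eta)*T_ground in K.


T_ant = 0.91000 * 102.53 + (1 - 0.91000) * 200.05 = 111.3 K

111.3 K


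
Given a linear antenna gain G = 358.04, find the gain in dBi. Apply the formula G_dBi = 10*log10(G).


G_dBi = 10 * log10(358.04) = 25.54 dBi

25.54 dBi


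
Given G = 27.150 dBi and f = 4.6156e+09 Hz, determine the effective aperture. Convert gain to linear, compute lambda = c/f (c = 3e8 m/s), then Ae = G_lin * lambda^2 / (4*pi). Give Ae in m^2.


lambda = c / f = 3.0000e+08 / 4.6156e+09 = 0.06499697 m
G_linear = 10^(27.150/10) = 518.8000
Ae = G_linear * lambda^2 / (4*pi) = 518.8000 * 0.06499697^2 / (4*pi) = 0.1744 m^2

0.1744 m^2


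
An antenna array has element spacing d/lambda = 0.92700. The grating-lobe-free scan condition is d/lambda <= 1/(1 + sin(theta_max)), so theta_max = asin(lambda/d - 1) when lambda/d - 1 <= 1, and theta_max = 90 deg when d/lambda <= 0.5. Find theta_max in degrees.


lambda/d - 1 = 1/0.92700 - 1 = 0.07874865
theta_max = asin(0.07874865) = 4.517 deg

4.517 deg


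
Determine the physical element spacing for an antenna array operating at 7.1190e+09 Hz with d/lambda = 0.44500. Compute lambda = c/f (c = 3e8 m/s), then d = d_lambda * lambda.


lambda = c / f = 3.0000e+08 / 7.1190e+09 = 0.04214075 m
d = 0.44500 * 0.04214075 = 0.01875 m

0.01875 m


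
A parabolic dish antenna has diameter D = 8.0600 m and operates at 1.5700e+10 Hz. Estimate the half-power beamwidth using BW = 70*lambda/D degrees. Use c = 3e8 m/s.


lambda = c / f = 3.0000e+08 / 1.5700e+10 = 0.01910828 m
BW = 70 * 0.01910828 / 8.0600 = 0.1660 deg

0.1660 deg


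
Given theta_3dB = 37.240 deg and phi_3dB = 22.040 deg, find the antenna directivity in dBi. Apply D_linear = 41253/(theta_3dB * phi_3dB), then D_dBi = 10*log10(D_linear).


D_linear = 41253 / (37.240 * 22.040) = 50.26136
D_dBi = 10 * log10(50.26136) = 17.01 dBi

17.01 dBi


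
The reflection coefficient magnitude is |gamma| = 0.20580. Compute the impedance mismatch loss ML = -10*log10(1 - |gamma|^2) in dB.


ML = -10 * log10(1 - 0.20580^2) = -10 * log10(0.95764636) = 0.1879 dB

0.1879 dB


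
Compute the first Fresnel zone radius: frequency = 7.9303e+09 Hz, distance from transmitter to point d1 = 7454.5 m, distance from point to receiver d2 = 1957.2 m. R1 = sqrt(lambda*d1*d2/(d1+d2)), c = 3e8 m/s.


lambda = c / f = 3.0000e+08 / 7.9303e+09 = 0.03782959 m
R1 = sqrt(0.03782959 * 7454.5 * 1957.2 / (7454.5 + 1957.2)) = 7.658 m

7.658 m


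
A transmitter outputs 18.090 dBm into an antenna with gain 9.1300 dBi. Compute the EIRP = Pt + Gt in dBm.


EIRP = Pt + Gt = 18.090 + 9.1300 = 27.22 dBm

27.22 dBm


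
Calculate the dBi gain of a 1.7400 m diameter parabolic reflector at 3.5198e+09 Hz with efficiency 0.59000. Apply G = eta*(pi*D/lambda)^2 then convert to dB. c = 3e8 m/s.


lambda = c / f = 3.0000e+08 / 3.5198e+09 = 0.08523212 m
G_linear = 0.59000 * (pi * 1.7400 / 0.08523212)^2 = 2426.854
G_dBi = 10 * log10(2426.854) = 33.85 dBi

33.85 dBi


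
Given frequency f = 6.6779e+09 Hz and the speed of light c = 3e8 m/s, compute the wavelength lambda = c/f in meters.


lambda = c / f = 3.0000e+08 / 6.6779e+09 = 0.04492 m

0.04492 m


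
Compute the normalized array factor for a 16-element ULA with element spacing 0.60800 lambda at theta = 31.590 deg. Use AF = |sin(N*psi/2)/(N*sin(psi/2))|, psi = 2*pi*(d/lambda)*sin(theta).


psi = 2*pi*0.60800*sin(31.590 deg) = 2.001151 rad
AF = |sin(16*2.001151/2) / (16*sin(2.001151/2))| = 0.02203

0.02203


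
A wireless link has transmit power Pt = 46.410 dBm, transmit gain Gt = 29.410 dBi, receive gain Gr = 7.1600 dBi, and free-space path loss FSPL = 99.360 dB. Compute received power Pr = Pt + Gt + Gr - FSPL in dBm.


Pr = 46.410 + 29.410 + 7.1600 - 99.360 = -16.38 dBm

-16.38 dBm


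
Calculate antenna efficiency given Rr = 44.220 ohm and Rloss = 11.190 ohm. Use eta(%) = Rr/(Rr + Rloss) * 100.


eta = 44.220 / (44.220 + 11.190) * 100 = 79.81%

79.81%


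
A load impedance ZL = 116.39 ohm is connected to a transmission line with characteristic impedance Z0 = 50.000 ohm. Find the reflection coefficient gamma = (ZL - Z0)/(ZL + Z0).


gamma = (116.39 - 50.000) / (116.39 + 50.000) = 0.3990

0.3990


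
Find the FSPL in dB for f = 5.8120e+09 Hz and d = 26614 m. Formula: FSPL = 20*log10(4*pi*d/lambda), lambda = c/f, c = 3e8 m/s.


lambda = c / f = 3.0000e+08 / 5.8120e+09 = 0.05161734 m
FSPL = 20 * log10(4*pi*26614/0.05161734) = 136.2 dB

136.2 dB


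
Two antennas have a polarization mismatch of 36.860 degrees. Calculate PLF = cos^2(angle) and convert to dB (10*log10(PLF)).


PLF_linear = cos^2(36.860 deg) = 0.6401658
PLF_dB = 10 * log10(0.6401658) = -1.937 dB

-1.937 dB


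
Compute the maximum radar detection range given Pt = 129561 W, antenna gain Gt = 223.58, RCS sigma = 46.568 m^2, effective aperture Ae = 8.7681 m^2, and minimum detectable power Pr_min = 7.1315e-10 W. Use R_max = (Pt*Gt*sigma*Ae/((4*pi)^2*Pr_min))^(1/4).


R^4 = 129561*223.58*46.568*8.7681 / ((4*pi)^2 * 7.1315e-10) = 1.050267e+17
R_max = 1.050267e+17^0.25 = 18002 m

18002 m


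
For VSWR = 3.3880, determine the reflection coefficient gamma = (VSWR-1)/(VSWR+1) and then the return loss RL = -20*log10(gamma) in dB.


gamma = (3.3880 - 1) / (3.3880 + 1) = 0.5442115
RL = -20 * log10(0.5442115) = 5.285 dB

5.285 dB


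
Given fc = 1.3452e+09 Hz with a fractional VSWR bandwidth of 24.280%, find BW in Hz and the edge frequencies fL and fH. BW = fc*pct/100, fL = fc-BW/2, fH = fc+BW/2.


BW = 1.3452e+09 * 24.280/100 = 3.266146e+08 Hz
fL = 1.3452e+09 - 3.266146e+08/2 = 1.182e+09 Hz
fH = 1.3452e+09 + 3.266146e+08/2 = 1.509e+09 Hz

BW=3.266e+08 Hz, fL=1.182e+09 Hz, fH=1.509e+09 Hz


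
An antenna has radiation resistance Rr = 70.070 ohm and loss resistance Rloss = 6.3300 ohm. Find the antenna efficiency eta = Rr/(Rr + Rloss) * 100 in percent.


eta = 70.070 / (70.070 + 6.3300) * 100 = 91.71%

91.71%


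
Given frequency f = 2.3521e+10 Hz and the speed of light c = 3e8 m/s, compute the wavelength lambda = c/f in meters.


lambda = c / f = 3.0000e+08 / 2.3521e+10 = 0.01275 m

0.01275 m


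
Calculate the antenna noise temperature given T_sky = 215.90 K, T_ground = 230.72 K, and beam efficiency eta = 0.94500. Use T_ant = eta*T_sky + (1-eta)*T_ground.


T_ant = 0.94500 * 215.90 + (1 - 0.94500) * 230.72 = 216.7 K

216.7 K


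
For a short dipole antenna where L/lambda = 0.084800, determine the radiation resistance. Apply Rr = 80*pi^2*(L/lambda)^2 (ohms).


Rr = 80 * pi^2 * (0.084800)^2 = 80 * 9.869604 * 7.191040e-03 = 5.678 ohm

5.678 ohm


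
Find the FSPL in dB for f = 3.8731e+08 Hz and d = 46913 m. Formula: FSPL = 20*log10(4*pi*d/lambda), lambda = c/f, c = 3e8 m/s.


lambda = c / f = 3.0000e+08 / 3.8731e+08 = 0.7745733 m
FSPL = 20 * log10(4*pi*46913/0.7745733) = 117.6 dB

117.6 dB


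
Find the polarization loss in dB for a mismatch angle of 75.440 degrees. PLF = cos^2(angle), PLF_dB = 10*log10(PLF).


PLF_linear = cos^2(75.440 deg) = 0.06319880
PLF_dB = 10 * log10(0.06319880) = -11.99 dB

-11.99 dB


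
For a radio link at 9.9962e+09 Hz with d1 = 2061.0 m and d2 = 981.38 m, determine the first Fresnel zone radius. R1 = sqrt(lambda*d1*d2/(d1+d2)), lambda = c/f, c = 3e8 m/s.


lambda = c / f = 3.0000e+08 / 9.9962e+09 = 0.03001140 m
R1 = sqrt(0.03001140 * 2061.0 * 981.38 / (2061.0 + 981.38)) = 4.467 m

4.467 m


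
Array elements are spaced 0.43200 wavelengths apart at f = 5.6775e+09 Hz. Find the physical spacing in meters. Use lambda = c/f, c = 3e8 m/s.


lambda = c / f = 3.0000e+08 / 5.6775e+09 = 0.05284016 m
d = 0.43200 * 0.05284016 = 0.02283 m

0.02283 m


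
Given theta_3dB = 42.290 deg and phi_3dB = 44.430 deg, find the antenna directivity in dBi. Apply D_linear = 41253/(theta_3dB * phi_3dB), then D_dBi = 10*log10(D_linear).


D_linear = 41253 / (42.290 * 44.430) = 21.95541
D_dBi = 10 * log10(21.95541) = 13.42 dBi

13.42 dBi


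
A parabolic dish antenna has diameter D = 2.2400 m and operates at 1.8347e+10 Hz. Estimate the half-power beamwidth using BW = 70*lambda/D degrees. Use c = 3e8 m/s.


lambda = c / f = 3.0000e+08 / 1.8347e+10 = 0.01635145 m
BW = 70 * 0.01635145 / 2.2400 = 0.5110 deg

0.5110 deg


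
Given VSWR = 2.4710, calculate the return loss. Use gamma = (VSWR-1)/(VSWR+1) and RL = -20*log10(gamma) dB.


gamma = (2.4710 - 1) / (2.4710 + 1) = 0.4237972
RL = -20 * log10(0.4237972) = 7.457 dB

7.457 dB


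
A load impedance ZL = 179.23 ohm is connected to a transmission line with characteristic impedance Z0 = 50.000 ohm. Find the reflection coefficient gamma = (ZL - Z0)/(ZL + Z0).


gamma = (179.23 - 50.000) / (179.23 + 50.000) = 0.5638

0.5638


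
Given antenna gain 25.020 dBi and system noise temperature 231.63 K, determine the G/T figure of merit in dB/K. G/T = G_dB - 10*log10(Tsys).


G/T = 25.020 - 10*log10(231.63) = 25.020 - 23.64795 = 1.372 dB/K

1.372 dB/K


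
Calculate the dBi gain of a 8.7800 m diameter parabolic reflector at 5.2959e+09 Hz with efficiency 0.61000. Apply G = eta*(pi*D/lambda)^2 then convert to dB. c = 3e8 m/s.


lambda = c / f = 3.0000e+08 / 5.2959e+09 = 0.05664760 m
G_linear = 0.61000 * (pi * 8.7800 / 0.05664760)^2 = 144629.1
G_dBi = 10 * log10(144629.1) = 51.60 dBi

51.60 dBi


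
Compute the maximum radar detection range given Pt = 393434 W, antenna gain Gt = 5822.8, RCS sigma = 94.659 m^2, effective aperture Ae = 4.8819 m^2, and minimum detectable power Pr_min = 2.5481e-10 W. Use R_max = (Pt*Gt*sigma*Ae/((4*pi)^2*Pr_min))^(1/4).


R^4 = 393434*5822.8*94.659*4.8819 / ((4*pi)^2 * 2.5481e-10) = 2.630985e+19
R_max = 2.630985e+19^0.25 = 71619 m

71619 m


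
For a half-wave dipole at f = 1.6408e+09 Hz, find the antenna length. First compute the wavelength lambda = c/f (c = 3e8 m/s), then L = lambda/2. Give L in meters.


lambda = c / f = 3.0000e+08 / 1.6408e+09 = 0.1828376 m
L = lambda / 2 = 0.1828376 / 2 = 0.09142 m

0.09142 m


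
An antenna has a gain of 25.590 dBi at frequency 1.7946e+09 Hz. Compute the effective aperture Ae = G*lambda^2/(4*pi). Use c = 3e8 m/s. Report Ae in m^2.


lambda = c / f = 3.0000e+08 / 1.7946e+09 = 0.1671682 m
G_linear = 10^(25.590/10) = 362.2430
Ae = G_linear * lambda^2 / (4*pi) = 362.2430 * 0.1671682^2 / (4*pi) = 0.8056 m^2

0.8056 m^2


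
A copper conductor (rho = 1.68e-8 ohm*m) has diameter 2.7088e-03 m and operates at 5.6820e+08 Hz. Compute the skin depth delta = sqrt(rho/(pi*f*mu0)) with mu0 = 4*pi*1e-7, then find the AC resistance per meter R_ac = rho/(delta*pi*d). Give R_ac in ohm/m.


delta = sqrt(1.68e-8 / (pi * 5.6820e+08 * 4*pi*1e-7)) = 2.736681e-06 m
R_ac = 1.68e-8 / (2.736681e-06 * pi * 2.7088e-03) = 0.7214 ohm/m

0.7214 ohm/m


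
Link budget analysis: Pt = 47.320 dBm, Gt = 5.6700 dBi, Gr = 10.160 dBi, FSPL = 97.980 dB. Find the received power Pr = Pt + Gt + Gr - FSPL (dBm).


Pr = 47.320 + 5.6700 + 10.160 - 97.980 = -34.83 dBm

-34.83 dBm


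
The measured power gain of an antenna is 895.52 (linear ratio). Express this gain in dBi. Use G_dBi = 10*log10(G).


G_dBi = 10 * log10(895.52) = 29.52 dBi

29.52 dBi


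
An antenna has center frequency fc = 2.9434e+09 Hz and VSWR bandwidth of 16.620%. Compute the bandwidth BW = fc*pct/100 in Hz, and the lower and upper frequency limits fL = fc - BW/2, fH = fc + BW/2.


BW = 2.9434e+09 * 16.620/100 = 4.891931e+08 Hz
fL = 2.9434e+09 - 4.891931e+08/2 = 2.699e+09 Hz
fH = 2.9434e+09 + 4.891931e+08/2 = 3.188e+09 Hz

BW=4.892e+08 Hz, fL=2.699e+09 Hz, fH=3.188e+09 Hz


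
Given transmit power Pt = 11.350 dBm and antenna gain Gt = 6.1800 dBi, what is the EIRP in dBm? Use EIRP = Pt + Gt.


EIRP = Pt + Gt = 11.350 + 6.1800 = 17.53 dBm

17.53 dBm


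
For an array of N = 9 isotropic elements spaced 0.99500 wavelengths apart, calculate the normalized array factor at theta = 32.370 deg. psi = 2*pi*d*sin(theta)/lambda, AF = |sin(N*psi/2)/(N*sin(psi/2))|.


psi = 2*pi*0.99500*sin(32.370 deg) = 3.347101 rad
AF = |sin(9*3.347101/2) / (9*sin(3.347101/2))| = 0.06724

0.06724


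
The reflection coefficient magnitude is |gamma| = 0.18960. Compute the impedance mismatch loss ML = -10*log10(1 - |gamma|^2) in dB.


ML = -10 * log10(1 - 0.18960^2) = -10 * log10(0.96405184) = 0.1590 dB

0.1590 dB


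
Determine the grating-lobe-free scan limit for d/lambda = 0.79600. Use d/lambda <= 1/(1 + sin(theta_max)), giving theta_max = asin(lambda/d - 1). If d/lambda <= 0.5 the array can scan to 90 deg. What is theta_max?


lambda/d - 1 = 1/0.79600 - 1 = 0.2562814
theta_max = asin(0.2562814) = 14.85 deg

14.85 deg


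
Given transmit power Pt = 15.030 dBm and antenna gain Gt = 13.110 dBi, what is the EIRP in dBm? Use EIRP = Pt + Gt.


EIRP = Pt + Gt = 15.030 + 13.110 = 28.14 dBm

28.14 dBm


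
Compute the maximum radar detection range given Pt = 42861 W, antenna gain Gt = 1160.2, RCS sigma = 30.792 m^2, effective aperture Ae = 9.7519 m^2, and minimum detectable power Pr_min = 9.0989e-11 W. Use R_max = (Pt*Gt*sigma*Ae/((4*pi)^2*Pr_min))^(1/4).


R^4 = 42861*1160.2*30.792*9.7519 / ((4*pi)^2 * 9.0989e-11) = 1.039235e+18
R_max = 1.039235e+18^0.25 = 31928 m

31928 m


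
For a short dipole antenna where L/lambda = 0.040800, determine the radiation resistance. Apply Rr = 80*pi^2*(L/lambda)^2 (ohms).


Rr = 80 * pi^2 * (0.040800)^2 = 80 * 9.869604 * 1.664640e-03 = 1.314 ohm

1.314 ohm


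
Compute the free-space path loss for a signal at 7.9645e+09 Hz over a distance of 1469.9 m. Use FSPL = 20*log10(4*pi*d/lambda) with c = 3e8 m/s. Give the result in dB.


lambda = c / f = 3.0000e+08 / 7.9645e+09 = 0.03766715 m
FSPL = 20 * log10(4*pi*1469.9/0.03766715) = 113.8 dB

113.8 dB


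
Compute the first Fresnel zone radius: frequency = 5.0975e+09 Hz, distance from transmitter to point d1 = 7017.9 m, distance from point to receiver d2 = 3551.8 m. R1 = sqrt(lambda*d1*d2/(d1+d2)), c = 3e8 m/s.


lambda = c / f = 3.0000e+08 / 5.0975e+09 = 0.05885238 m
R1 = sqrt(0.05885238 * 7017.9 * 3551.8 / (7017.9 + 3551.8)) = 11.78 m

11.78 m


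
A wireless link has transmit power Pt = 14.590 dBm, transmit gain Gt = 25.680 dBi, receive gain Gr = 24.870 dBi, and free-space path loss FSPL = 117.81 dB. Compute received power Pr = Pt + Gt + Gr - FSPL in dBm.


Pr = 14.590 + 25.680 + 24.870 - 117.81 = -52.67 dBm

-52.67 dBm


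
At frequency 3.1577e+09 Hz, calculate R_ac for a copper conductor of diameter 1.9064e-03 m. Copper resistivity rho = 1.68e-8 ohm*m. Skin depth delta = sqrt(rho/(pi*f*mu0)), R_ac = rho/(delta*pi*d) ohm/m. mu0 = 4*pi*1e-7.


delta = sqrt(1.68e-8 / (pi * 3.1577e+09 * 4*pi*1e-7)) = 1.160885e-06 m
R_ac = 1.68e-8 / (1.160885e-06 * pi * 1.9064e-03) = 2.416 ohm/m

2.416 ohm/m


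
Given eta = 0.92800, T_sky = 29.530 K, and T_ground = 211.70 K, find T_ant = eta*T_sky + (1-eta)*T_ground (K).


T_ant = 0.92800 * 29.530 + (1 - 0.92800) * 211.70 = 42.65 K

42.65 K


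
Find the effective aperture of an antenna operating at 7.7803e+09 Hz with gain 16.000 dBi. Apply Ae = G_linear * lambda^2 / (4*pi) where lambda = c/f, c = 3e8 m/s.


lambda = c / f = 3.0000e+08 / 7.7803e+09 = 0.03855892 m
G_linear = 10^(16.000/10) = 39.81072
Ae = G_linear * lambda^2 / (4*pi) = 39.81072 * 0.03855892^2 / (4*pi) = 4.710e-03 m^2

4.710e-03 m^2


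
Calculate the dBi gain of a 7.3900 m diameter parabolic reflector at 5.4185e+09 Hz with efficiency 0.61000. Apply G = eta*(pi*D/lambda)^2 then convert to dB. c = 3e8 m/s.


lambda = c / f = 3.0000e+08 / 5.4185e+09 = 0.05536588 m
G_linear = 0.61000 * (pi * 7.3900 / 0.05536588)^2 = 107259.1
G_dBi = 10 * log10(107259.1) = 50.30 dBi

50.30 dBi


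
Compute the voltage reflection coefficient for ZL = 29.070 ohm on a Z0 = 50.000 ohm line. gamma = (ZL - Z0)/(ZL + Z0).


gamma = (29.070 - 50.000) / (29.070 + 50.000) = -0.2647

-0.2647


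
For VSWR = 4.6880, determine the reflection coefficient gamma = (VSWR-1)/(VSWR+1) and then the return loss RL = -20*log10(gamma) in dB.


gamma = (4.6880 - 1) / (4.6880 + 1) = 0.6483826
RL = -20 * log10(0.6483826) = 3.763 dB

3.763 dB


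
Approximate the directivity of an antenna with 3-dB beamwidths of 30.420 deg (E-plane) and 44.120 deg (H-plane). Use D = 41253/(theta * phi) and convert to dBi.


D_linear = 41253 / (30.420 * 44.120) = 30.73695
D_dBi = 10 * log10(30.73695) = 14.88 dBi

14.88 dBi


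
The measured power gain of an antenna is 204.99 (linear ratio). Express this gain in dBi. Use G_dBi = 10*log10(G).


G_dBi = 10 * log10(204.99) = 23.12 dBi

23.12 dBi


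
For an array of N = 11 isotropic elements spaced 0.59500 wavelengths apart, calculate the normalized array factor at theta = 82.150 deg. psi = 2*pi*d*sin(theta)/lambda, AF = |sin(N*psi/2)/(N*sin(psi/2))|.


psi = 2*pi*0.59500*sin(82.150 deg) = 3.703462 rad
AF = |sin(11*3.703462/2) / (11*sin(3.703462/2))| = 0.09449

0.09449


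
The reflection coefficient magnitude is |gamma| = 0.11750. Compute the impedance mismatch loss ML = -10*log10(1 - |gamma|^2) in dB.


ML = -10 * log10(1 - 0.11750^2) = -10 * log10(0.98619375) = 0.06038 dB

0.06038 dB


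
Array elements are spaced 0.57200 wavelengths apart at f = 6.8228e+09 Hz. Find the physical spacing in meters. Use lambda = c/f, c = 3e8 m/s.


lambda = c / f = 3.0000e+08 / 6.8228e+09 = 0.04397022 m
d = 0.57200 * 0.04397022 = 0.02515 m

0.02515 m


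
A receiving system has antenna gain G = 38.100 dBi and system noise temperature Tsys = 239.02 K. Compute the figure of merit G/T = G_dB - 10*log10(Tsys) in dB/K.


G/T = 38.100 - 10*log10(239.02) = 38.100 - 23.78434 = 14.32 dB/K

14.32 dB/K


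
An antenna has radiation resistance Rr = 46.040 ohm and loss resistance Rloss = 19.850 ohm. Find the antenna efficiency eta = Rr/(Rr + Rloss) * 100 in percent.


eta = 46.040 / (46.040 + 19.850) * 100 = 69.87%

69.87%


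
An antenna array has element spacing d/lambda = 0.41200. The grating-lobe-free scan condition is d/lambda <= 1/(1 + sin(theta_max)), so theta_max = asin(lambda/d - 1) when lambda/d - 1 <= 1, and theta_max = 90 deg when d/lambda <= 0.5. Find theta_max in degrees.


lambda/d - 1 = 1/0.41200 - 1 = 1.427184 >= 1
d/lambda <= 0.5, so the array can scan to endfire without grating lobes: theta_max = 90 deg

90 deg


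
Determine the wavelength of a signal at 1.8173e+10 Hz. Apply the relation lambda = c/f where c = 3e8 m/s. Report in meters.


lambda = c / f = 3.0000e+08 / 1.8173e+10 = 0.01651 m

0.01651 m


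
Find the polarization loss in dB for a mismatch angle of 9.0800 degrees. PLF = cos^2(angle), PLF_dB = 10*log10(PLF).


PLF_linear = cos^2(9.0800 deg) = 0.9750949
PLF_dB = 10 * log10(0.9750949) = -0.1095 dB

-0.1095 dB


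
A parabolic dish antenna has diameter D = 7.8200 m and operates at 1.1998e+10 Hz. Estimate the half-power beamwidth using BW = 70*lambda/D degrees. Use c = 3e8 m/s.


lambda = c / f = 3.0000e+08 / 1.1998e+10 = 0.02500417 m
BW = 70 * 0.02500417 / 7.8200 = 0.2238 deg

0.2238 deg


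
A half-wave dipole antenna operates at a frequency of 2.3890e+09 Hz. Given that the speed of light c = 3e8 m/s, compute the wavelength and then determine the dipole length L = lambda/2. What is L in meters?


lambda = c / f = 3.0000e+08 / 2.3890e+09 = 0.1255756 m
L = lambda / 2 = 0.1255756 / 2 = 0.06279 m

0.06279 m


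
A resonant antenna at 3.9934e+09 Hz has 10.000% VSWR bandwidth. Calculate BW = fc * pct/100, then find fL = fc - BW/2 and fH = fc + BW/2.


BW = 3.9934e+09 * 10.000/100 = 3.993400e+08 Hz
fL = 3.9934e+09 - 3.993400e+08/2 = 3.794e+09 Hz
fH = 3.9934e+09 + 3.993400e+08/2 = 4.193e+09 Hz

BW=3.993e+08 Hz, fL=3.794e+09 Hz, fH=4.193e+09 Hz


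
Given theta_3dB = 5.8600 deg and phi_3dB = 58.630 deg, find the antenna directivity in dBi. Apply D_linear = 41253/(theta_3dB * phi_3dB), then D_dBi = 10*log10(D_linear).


D_linear = 41253 / (5.8600 * 58.630) = 120.0710
D_dBi = 10 * log10(120.0710) = 20.79 dBi

20.79 dBi


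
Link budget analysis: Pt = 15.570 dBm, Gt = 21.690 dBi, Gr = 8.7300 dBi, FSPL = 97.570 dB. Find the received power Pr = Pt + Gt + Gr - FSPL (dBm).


Pr = 15.570 + 21.690 + 8.7300 - 97.570 = -51.58 dBm

-51.58 dBm


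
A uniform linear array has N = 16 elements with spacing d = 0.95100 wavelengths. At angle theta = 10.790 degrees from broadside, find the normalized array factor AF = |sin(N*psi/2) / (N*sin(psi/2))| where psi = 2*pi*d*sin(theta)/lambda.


psi = 2*pi*0.95100*sin(10.790 deg) = 1.118637 rad
AF = |sin(16*1.118637/2) / (16*sin(1.118637/2))| = 0.05394

0.05394


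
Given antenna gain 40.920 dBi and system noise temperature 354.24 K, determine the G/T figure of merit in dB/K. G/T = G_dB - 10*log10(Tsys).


G/T = 40.920 - 10*log10(354.24) = 40.920 - 25.49298 = 15.43 dB/K

15.43 dB/K


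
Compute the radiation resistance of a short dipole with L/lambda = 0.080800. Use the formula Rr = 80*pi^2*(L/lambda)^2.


Rr = 80 * pi^2 * (0.080800)^2 = 80 * 9.869604 * 6.528640e-03 = 5.155 ohm

5.155 ohm


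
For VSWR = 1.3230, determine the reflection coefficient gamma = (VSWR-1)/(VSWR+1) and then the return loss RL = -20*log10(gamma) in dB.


gamma = (1.3230 - 1) / (1.3230 + 1) = 0.1390443
RL = -20 * log10(0.1390443) = 17.14 dB

17.14 dB


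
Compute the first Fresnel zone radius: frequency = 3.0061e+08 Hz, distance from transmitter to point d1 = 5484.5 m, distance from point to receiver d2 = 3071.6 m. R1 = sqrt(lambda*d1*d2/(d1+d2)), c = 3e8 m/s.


lambda = c / f = 3.0000e+08 / 3.0061e+08 = 0.9979708 m
R1 = sqrt(0.9979708 * 5484.5 * 3071.6 / (5484.5 + 3071.6)) = 44.33 m

44.33 m


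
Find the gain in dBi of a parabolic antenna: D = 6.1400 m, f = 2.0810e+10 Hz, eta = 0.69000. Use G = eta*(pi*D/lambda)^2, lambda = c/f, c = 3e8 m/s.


lambda = c / f = 3.0000e+08 / 2.0810e+10 = 0.01441615 m
G_linear = 0.69000 * (pi * 6.1400 / 0.01441615)^2 = 1.235341e+06
G_dBi = 10 * log10(1.235341e+06) = 60.92 dBi

60.92 dBi


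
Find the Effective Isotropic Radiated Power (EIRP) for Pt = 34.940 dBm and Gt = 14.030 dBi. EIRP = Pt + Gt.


EIRP = Pt + Gt = 34.940 + 14.030 = 48.97 dBm

48.97 dBm


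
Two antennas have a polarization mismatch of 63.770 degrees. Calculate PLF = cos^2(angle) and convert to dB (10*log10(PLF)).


PLF_linear = cos^2(63.770 deg) = 0.1953424
PLF_dB = 10 * log10(0.1953424) = -7.092 dB

-7.092 dB


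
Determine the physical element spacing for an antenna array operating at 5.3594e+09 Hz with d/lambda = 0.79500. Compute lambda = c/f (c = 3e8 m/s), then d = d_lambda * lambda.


lambda = c / f = 3.0000e+08 / 5.3594e+09 = 0.05597642 m
d = 0.79500 * 0.05597642 = 0.04450 m

0.04450 m


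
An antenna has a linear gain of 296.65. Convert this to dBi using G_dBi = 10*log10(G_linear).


G_dBi = 10 * log10(296.65) = 24.72 dBi

24.72 dBi


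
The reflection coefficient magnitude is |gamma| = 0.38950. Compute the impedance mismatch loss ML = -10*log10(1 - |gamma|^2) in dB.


ML = -10 * log10(1 - 0.38950^2) = -10 * log10(0.84828975) = 0.7146 dB

0.7146 dB


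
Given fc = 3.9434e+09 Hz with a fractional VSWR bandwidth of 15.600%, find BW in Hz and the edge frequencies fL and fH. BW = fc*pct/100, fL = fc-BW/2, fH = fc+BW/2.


BW = 3.9434e+09 * 15.600/100 = 6.151704e+08 Hz
fL = 3.9434e+09 - 6.151704e+08/2 = 3.636e+09 Hz
fH = 3.9434e+09 + 6.151704e+08/2 = 4.251e+09 Hz

BW=6.152e+08 Hz, fL=3.636e+09 Hz, fH=4.251e+09 Hz


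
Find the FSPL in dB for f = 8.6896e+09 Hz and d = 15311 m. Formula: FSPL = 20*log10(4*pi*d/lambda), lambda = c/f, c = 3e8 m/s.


lambda = c / f = 3.0000e+08 / 8.6896e+09 = 0.03452403 m
FSPL = 20 * log10(4*pi*15311/0.03452403) = 134.9 dB

134.9 dB


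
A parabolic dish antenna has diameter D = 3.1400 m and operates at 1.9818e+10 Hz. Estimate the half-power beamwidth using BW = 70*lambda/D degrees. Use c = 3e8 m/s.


lambda = c / f = 3.0000e+08 / 1.9818e+10 = 0.01513775 m
BW = 70 * 0.01513775 / 3.1400 = 0.3375 deg

0.3375 deg


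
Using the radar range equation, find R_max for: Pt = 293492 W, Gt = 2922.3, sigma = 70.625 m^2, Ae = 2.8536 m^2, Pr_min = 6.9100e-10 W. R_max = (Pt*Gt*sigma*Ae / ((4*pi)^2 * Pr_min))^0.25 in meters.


R^4 = 293492*2922.3*70.625*2.8536 / ((4*pi)^2 * 6.9100e-10) = 1.584072e+18
R_max = 1.584072e+18^0.25 = 35477 m

35477 m


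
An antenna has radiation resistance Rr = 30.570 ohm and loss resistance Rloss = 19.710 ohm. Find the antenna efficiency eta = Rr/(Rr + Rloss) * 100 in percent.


eta = 30.570 / (30.570 + 19.710) * 100 = 60.80%

60.80%


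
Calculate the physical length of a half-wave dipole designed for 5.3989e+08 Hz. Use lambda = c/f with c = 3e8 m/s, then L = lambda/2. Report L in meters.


lambda = c / f = 3.0000e+08 / 5.3989e+08 = 0.5556687 m
L = lambda / 2 = 0.5556687 / 2 = 0.2778 m

0.2778 m


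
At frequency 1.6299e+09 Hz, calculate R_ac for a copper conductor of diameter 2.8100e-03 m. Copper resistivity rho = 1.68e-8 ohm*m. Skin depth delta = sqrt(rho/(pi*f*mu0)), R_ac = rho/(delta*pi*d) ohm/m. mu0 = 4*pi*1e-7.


delta = sqrt(1.68e-8 / (pi * 1.6299e+09 * 4*pi*1e-7)) = 1.615825e-06 m
R_ac = 1.68e-8 / (1.615825e-06 * pi * 2.8100e-03) = 1.178 ohm/m

1.178 ohm/m


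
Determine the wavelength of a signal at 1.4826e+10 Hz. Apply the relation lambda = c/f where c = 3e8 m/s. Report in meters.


lambda = c / f = 3.0000e+08 / 1.4826e+10 = 0.02023 m

0.02023 m


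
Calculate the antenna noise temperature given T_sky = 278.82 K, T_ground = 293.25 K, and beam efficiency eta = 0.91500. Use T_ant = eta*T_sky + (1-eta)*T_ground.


T_ant = 0.91500 * 278.82 + (1 - 0.91500) * 293.25 = 280.0 K

280.0 K


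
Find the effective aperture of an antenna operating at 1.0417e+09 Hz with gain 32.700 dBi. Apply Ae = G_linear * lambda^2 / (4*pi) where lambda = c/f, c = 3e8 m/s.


lambda = c / f = 3.0000e+08 / 1.0417e+09 = 0.2879908 m
G_linear = 10^(32.700/10) = 1862.087
Ae = G_linear * lambda^2 / (4*pi) = 1862.087 * 0.2879908^2 / (4*pi) = 12.29 m^2

12.29 m^2


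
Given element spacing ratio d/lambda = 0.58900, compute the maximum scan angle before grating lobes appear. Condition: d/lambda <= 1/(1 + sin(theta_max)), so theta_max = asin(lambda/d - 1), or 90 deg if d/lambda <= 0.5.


lambda/d - 1 = 1/0.58900 - 1 = 0.6977929
theta_max = asin(0.6977929) = 44.25 deg

44.25 deg


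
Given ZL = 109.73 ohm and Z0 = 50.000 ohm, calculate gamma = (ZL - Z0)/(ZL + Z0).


gamma = (109.73 - 50.000) / (109.73 + 50.000) = 0.3739

0.3739


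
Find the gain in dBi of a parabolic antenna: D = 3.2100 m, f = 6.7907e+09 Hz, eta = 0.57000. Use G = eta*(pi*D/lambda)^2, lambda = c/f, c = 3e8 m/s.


lambda = c / f = 3.0000e+08 / 6.7907e+09 = 0.04417807 m
G_linear = 0.57000 * (pi * 3.2100 / 0.04417807)^2 = 29701.01
G_dBi = 10 * log10(29701.01) = 44.73 dBi

44.73 dBi


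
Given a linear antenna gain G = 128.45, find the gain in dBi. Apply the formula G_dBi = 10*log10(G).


G_dBi = 10 * log10(128.45) = 21.09 dBi

21.09 dBi


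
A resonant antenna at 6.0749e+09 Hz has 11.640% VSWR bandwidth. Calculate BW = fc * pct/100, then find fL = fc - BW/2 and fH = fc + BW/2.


BW = 6.0749e+09 * 11.640/100 = 7.071184e+08 Hz
fL = 6.0749e+09 - 7.071184e+08/2 = 5.721e+09 Hz
fH = 6.0749e+09 + 7.071184e+08/2 = 6.428e+09 Hz

BW=7.071e+08 Hz, fL=5.721e+09 Hz, fH=6.428e+09 Hz


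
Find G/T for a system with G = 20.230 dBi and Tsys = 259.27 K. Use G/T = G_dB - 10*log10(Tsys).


G/T = 20.230 - 10*log10(259.27) = 20.230 - 24.13752 = -3.908 dB/K

-3.908 dB/K


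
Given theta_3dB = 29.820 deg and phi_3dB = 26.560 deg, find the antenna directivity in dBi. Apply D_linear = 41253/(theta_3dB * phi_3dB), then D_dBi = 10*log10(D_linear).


D_linear = 41253 / (29.820 * 26.560) = 52.08586
D_dBi = 10 * log10(52.08586) = 17.17 dBi

17.17 dBi


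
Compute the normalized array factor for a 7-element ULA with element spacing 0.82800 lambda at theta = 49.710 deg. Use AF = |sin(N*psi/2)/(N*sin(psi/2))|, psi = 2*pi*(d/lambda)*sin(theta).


psi = 2*pi*0.82800*sin(49.710 deg) = 3.968352 rad
AF = |sin(7*3.968352/2) / (7*sin(3.968352/2))| = 0.1512

0.1512


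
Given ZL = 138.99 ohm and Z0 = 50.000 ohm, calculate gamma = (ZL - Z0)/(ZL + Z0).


gamma = (138.99 - 50.000) / (138.99 + 50.000) = 0.4709

0.4709


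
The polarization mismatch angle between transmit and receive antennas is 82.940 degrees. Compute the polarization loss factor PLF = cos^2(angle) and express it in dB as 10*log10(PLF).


PLF_linear = cos^2(82.940 deg) = 0.01510654
PLF_dB = 10 * log10(0.01510654) = -18.21 dB

-18.21 dB


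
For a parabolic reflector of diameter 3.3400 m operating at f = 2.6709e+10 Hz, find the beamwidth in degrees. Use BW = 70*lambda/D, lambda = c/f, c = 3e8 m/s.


lambda = c / f = 3.0000e+08 / 2.6709e+10 = 0.01123217 m
BW = 70 * 0.01123217 / 3.3400 = 0.2354 deg

0.2354 deg


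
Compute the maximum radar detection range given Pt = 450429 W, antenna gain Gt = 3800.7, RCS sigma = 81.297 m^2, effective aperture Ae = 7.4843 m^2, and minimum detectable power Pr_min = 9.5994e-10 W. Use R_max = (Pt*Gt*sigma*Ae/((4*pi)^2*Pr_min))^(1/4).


R^4 = 450429*3800.7*81.297*7.4843 / ((4*pi)^2 * 9.5994e-10) = 6.871504e+18
R_max = 6.871504e+18^0.25 = 51199 m

51199 m


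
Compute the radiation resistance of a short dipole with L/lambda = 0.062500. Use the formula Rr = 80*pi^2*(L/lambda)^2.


Rr = 80 * pi^2 * (0.062500)^2 = 80 * 9.869604 * 3.906250e-03 = 3.084 ohm

3.084 ohm


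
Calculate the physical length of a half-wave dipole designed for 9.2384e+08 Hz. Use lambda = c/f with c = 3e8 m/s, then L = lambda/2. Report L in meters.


lambda = c / f = 3.0000e+08 / 9.2384e+08 = 0.3247316 m
L = lambda / 2 = 0.3247316 / 2 = 0.1624 m

0.1624 m


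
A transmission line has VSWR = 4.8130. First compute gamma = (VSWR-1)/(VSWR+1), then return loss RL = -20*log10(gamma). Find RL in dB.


gamma = (4.8130 - 1) / (4.8130 + 1) = 0.6559436
RL = -20 * log10(0.6559436) = 3.663 dB

3.663 dB


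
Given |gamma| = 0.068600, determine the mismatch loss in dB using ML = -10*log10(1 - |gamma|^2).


ML = -10 * log10(1 - 0.068600^2) = -10 * log10(0.99529404) = 0.02049 dB

0.02049 dB


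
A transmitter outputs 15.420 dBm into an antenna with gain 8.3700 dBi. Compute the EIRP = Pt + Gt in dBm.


EIRP = Pt + Gt = 15.420 + 8.3700 = 23.79 dBm

23.79 dBm


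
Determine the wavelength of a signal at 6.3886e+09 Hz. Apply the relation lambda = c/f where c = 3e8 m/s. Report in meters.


lambda = c / f = 3.0000e+08 / 6.3886e+09 = 0.04696 m

0.04696 m


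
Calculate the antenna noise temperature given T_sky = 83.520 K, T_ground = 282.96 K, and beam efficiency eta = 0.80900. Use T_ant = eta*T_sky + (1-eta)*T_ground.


T_ant = 0.80900 * 83.520 + (1 - 0.80900) * 282.96 = 121.6 K

121.6 K


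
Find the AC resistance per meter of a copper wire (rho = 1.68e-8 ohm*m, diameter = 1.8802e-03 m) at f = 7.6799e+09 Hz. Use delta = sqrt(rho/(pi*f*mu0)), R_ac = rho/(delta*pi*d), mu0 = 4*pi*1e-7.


delta = sqrt(1.68e-8 / (pi * 7.6799e+09 * 4*pi*1e-7)) = 7.443839e-07 m
R_ac = 1.68e-8 / (7.443839e-07 * pi * 1.8802e-03) = 3.821 ohm/m

3.821 ohm/m


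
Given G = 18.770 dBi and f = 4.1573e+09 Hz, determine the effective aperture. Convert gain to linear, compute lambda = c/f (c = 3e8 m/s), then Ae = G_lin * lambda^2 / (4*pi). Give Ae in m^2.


lambda = c / f = 3.0000e+08 / 4.1573e+09 = 0.07216222 m
G_linear = 10^(18.770/10) = 75.33556
Ae = G_linear * lambda^2 / (4*pi) = 75.33556 * 0.07216222^2 / (4*pi) = 0.03122 m^2

0.03122 m^2


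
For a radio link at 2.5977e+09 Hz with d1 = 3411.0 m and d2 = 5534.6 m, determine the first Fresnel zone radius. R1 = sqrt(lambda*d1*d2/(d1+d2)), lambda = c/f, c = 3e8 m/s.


lambda = c / f = 3.0000e+08 / 2.5977e+09 = 0.1154868 m
R1 = sqrt(0.1154868 * 3411.0 * 5534.6 / (3411.0 + 5534.6)) = 15.61 m

15.61 m


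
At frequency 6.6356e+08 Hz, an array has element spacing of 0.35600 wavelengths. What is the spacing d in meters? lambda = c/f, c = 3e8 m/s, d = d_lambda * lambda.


lambda = c / f = 3.0000e+08 / 6.6356e+08 = 0.4521068 m
d = 0.35600 * 0.4521068 = 0.1610 m

0.1610 m


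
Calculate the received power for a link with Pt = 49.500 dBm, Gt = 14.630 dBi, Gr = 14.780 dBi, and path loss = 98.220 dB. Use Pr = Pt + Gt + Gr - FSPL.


Pr = 49.500 + 14.630 + 14.780 - 98.220 = -19.31 dBm

-19.31 dBm


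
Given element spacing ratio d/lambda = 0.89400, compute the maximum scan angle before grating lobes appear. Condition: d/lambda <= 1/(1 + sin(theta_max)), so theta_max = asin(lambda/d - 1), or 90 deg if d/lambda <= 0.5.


lambda/d - 1 = 1/0.89400 - 1 = 0.1185682
theta_max = asin(0.1185682) = 6.809 deg

6.809 deg


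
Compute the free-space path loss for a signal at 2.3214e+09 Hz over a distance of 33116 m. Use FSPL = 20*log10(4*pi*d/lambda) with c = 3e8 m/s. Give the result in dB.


lambda = c / f = 3.0000e+08 / 2.3214e+09 = 0.1292324 m
FSPL = 20 * log10(4*pi*33116/0.1292324) = 130.2 dB

130.2 dB


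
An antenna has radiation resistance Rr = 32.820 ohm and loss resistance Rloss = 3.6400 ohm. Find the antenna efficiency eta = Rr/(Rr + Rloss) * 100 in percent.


eta = 32.820 / (32.820 + 3.6400) * 100 = 90.02%

90.02%


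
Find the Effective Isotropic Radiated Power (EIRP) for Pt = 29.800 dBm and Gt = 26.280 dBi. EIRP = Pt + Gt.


EIRP = Pt + Gt = 29.800 + 26.280 = 56.08 dBm

56.08 dBm


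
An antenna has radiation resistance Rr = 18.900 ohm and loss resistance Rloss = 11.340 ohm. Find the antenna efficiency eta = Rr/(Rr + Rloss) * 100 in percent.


eta = 18.900 / (18.900 + 11.340) * 100 = 62.50%

62.50%


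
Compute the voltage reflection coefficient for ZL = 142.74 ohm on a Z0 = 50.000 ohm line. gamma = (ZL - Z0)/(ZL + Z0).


gamma = (142.74 - 50.000) / (142.74 + 50.000) = 0.4812

0.4812


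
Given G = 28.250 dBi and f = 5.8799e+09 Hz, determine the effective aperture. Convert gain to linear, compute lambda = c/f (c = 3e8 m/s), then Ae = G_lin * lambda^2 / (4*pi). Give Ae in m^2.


lambda = c / f = 3.0000e+08 / 5.8799e+09 = 0.05102128 m
G_linear = 10^(28.250/10) = 668.3439
Ae = G_linear * lambda^2 / (4*pi) = 668.3439 * 0.05102128^2 / (4*pi) = 0.1384 m^2

0.1384 m^2


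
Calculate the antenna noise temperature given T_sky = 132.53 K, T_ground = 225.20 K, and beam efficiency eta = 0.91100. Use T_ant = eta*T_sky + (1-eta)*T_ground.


T_ant = 0.91100 * 132.53 + (1 - 0.91100) * 225.20 = 140.8 K

140.8 K


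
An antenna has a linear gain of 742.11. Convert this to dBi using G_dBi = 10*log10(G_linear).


G_dBi = 10 * log10(742.11) = 28.70 dBi

28.70 dBi


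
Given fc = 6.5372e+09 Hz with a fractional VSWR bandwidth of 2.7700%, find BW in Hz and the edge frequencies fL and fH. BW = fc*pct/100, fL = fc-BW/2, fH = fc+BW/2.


BW = 6.5372e+09 * 2.7700/100 = 1.810804e+08 Hz
fL = 6.5372e+09 - 1.810804e+08/2 = 6.447e+09 Hz
fH = 6.5372e+09 + 1.810804e+08/2 = 6.628e+09 Hz

BW=1.811e+08 Hz, fL=6.447e+09 Hz, fH=6.628e+09 Hz


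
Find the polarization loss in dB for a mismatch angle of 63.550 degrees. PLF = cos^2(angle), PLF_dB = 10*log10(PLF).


PLF_linear = cos^2(63.550 deg) = 0.1983960
PLF_dB = 10 * log10(0.1983960) = -7.025 dB

-7.025 dB


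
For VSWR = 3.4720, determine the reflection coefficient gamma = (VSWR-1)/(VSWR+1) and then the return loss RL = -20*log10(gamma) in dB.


gamma = (3.4720 - 1) / (3.4720 + 1) = 0.5527728
RL = -20 * log10(0.5527728) = 5.149 dB

5.149 dB


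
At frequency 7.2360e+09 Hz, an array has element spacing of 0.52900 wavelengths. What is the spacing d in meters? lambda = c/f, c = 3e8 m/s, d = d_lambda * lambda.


lambda = c / f = 3.0000e+08 / 7.2360e+09 = 0.04145937 m
d = 0.52900 * 0.04145937 = 0.02193 m

0.02193 m


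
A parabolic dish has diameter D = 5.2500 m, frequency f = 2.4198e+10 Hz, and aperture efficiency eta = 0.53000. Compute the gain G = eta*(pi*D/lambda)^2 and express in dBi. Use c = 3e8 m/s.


lambda = c / f = 3.0000e+08 / 2.4198e+10 = 0.01239772 m
G_linear = 0.53000 * (pi * 5.2500 / 0.01239772)^2 = 938016.7
G_dBi = 10 * log10(938016.7) = 59.72 dBi

59.72 dBi


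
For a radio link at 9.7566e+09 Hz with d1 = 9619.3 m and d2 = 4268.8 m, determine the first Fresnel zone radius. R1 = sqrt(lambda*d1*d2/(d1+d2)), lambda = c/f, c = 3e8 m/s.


lambda = c / f = 3.0000e+08 / 9.7566e+09 = 0.03074842 m
R1 = sqrt(0.03074842 * 9619.3 * 4268.8 / (9619.3 + 4268.8)) = 9.535 m

9.535 m


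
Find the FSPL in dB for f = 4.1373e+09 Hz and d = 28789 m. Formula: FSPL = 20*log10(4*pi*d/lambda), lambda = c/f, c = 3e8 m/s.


lambda = c / f = 3.0000e+08 / 4.1373e+09 = 0.07251106 m
FSPL = 20 * log10(4*pi*28789/0.07251106) = 134.0 dB

134.0 dB


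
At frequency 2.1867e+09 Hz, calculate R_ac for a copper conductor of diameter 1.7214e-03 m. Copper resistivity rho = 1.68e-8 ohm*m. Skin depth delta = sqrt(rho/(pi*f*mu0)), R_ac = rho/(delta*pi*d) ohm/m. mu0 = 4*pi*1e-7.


delta = sqrt(1.68e-8 / (pi * 2.1867e+09 * 4*pi*1e-7)) = 1.395019e-06 m
R_ac = 1.68e-8 / (1.395019e-06 * pi * 1.7214e-03) = 2.227 ohm/m

2.227 ohm/m
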